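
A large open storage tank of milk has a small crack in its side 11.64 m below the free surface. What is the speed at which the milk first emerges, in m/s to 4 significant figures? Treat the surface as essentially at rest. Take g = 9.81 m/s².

With the surface at rest and both surface and jet at atmospheric pressure, Bernoulli gives ρg h = ½ρv², so v = √(2gh) = √(2·9.81·11.64) = 15.11 m/s.

15.11 m/s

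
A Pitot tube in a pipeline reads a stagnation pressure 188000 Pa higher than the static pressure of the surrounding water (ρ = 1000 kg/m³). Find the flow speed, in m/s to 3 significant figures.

v ≈ 19.4 m/s

Bernoulli between the free stream and the stagnation point: ½ρv² = P_stag − P_static.
v = √(2ΔP/ρ) = √(2·188000/1000) = 19.4 m/s.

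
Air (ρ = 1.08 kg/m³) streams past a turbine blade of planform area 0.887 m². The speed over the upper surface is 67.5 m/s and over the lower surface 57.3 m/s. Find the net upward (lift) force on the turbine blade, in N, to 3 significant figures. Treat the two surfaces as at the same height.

610 N

The faster flow above has the lower pressure; Bernoulli (same height) gives ΔP = ½ρ(v_up² − v_low²).
ΔP = ½·1.08·(67.5² − 57.3²) = 687 Pa.
Lift = ΔP · A = 687 × 0.887 = 610 N.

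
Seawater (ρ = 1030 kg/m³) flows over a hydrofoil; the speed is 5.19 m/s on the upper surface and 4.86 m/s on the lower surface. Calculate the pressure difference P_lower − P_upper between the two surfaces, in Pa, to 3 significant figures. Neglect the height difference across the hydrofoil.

ΔP ≈ 1710 Pa

The pressure is lower where the speed is higher: ΔP = ½ρ(v_up² − v_low²).
ΔP = ½·1030·(5.19² − 4.86²) = 1710 Pa.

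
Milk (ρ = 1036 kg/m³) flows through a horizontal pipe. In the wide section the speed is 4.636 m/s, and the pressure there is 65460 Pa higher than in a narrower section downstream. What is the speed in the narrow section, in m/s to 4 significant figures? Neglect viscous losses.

v₂ ≈ 12.16 m/s

With h₁ = h₂, rearranging Bernoulli gives v₂ = √(v₁² + 2ΔP/ρ).
v₂ = √(4.636² + 2·65460/1036) = √(21.49 + 126.4) = 12.16 m/s.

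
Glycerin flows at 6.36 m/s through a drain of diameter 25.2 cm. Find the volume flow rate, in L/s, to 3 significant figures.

Q ≈ 317 L/s

Q = A·v = 0.0499 m² × 6.36 m/s = 0.317 m³/s.
Converting: 0.317 m³/s × 1000 = 317 L/s.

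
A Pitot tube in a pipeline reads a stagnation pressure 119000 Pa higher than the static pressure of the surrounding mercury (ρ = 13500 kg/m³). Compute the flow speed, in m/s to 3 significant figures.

The dynamic pressure equals the rise in static pressure at the stagnation point: ΔP = ½ρv².
v = √(2ΔP/ρ) = √(2·119000/13500) = 4.20 m/s.

v ≈ 4.20 m/s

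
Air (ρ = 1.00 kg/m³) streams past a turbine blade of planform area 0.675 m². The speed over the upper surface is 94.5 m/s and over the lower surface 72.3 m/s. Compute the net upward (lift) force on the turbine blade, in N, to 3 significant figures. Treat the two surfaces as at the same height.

F = 1250 N

With equal heights on the two surfaces, Bernoulli gives P_lower − P_upper = ½ρ(v_upper² − v_lower²).
ΔP = ½·1.00·(94.5² − 72.3²) = 1850 Pa.
Lift = ΔP · A = 1850 × 0.675 = 1250 N.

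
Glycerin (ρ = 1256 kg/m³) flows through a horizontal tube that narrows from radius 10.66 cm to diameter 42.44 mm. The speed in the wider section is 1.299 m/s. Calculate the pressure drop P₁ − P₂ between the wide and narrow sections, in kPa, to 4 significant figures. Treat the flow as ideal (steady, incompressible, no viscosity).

ΔP ≈ 673.8 kPa

The volume flow rate is constant, so v₂ = (A₁/A₂)v₁ = (357.0/14.15)·1.299 = 32.78 m/s.
The pipe is horizontal, so Bernoulli reduces to P₁ + ½ρv₁² = P₂ + ½ρv₂².
P₁ − P₂ = ½·1256·(32.78² − 1.299²) = ½·1256·1073 = 673800 Pa.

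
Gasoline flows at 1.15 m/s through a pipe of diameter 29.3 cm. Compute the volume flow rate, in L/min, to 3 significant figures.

Q = A·v = 0.0674 m² × 1.15 m/s = 0.0775 m³/s.
Converting: 0.0775 m³/s × 60000 = 4650 L/min.

4650 L/min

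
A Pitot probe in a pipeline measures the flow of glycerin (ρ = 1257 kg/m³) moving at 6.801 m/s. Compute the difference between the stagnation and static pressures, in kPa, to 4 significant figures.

29.07 kPa

At the stagnation point the flow is brought to rest, so Bernoulli gives P_stag − P_static = ½ρv².
ΔP = ½·1257·6.801² = 29070 Pa.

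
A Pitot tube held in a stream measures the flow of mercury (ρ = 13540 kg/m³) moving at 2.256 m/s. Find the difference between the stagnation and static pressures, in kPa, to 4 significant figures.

34.46 kPa

At the stagnation point the flow is brought to rest, so Bernoulli gives P_stag − P_static = ½ρv².
ΔP = ½·13540·2.256² = 34460 Pa.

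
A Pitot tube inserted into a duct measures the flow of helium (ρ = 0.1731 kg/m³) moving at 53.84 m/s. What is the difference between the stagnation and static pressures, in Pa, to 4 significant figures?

Bernoulli between the free stream and the stagnation point: ½ρv² = P_stag − P_static.
ΔP = ½·0.1731·53.84² = 250.9 Pa.

250.9 Pa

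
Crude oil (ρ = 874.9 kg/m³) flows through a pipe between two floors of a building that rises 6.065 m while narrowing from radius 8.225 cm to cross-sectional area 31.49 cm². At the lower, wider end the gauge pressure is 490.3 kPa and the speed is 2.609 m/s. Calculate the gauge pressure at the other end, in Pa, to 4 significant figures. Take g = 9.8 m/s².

305600 Pa

Continuity gives A₁v₁ = A₂v₂, so v₂ = (212.5 cm²)/(31.49 cm²) × 2.609 m/s = 17.61 m/s.
Bernoulli: P₁ + ½ρv₁² + ρg h₁ = P₂ + ½ρv₂² + ρg h₂, so P₂ = P₁ + ½ρ(v₁² − v₂²) − ρg(h₂ − h₁).
P₂ = 490300 + ½·874.9·(2.609² − 17.61²) − 874.9·9.8·(+6.065) = 490300 + (-132700) − (52000) = 305600 Pa.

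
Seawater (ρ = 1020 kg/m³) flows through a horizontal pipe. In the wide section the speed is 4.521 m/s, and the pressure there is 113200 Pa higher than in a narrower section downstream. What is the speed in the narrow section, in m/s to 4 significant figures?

15.57 m/s

Horizontal Bernoulli: P₁ + ½ρv₁² = P₂ + ½ρv₂², so v₂² = v₁² + 2(P₁ − P₂)/ρ.
v₂ = √(4.521² + 2·113200/1020) = √(20.44 + 222.0) = 15.57 m/s.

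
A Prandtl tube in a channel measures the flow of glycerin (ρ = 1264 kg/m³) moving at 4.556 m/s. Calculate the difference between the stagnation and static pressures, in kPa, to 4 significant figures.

ΔP ≈ 13.12 kPa

Bernoulli between the free stream and the stagnation point: ½ρv² = P_stag − P_static.
ΔP = ½·1264·4.556² = 13120 Pa.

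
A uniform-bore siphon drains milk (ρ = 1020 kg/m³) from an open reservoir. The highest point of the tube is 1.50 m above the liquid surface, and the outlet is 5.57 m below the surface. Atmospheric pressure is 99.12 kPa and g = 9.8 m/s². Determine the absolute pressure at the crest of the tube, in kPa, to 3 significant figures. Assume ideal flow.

The outlet speed comes from Torricelli: v = √(2g·5.57) = 10.4 m/s.
The bore is uniform, so the speed at the crest is the same v. Bernoulli surface→crest: P_atm = P_top + ½ρv² + ρg·h_top.
P_top = 99120 − ½·1020·10.4² − 1020·9.8·1.50 = 28400 Pa.

P_top = 28.4 kPa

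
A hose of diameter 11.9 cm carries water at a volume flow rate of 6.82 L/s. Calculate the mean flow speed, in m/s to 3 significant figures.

Q = 6.82 L/s = 0.00682 m³/s.
v = Q/A = 0.00682 / 0.0111 = 0.613 m/s.

v ≈ 0.613 m/s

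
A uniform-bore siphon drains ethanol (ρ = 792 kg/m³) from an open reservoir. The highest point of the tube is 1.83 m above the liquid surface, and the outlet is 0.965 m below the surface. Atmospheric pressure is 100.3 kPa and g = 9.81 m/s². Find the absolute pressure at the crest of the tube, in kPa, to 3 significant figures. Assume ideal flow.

The outlet speed comes from Torricelli: v = √(2g·0.965) = 4.35 m/s.
With constant cross-section the crest speed equals v; applying Bernoulli from the surface up to the crest, P_top = P_atm − ½ρv² − ρg·h_top.
P_top = 100300 − ½·792·4.35² − 792·9.81·1.83 = 78600 Pa.

P_top ≈ 78.6 kPa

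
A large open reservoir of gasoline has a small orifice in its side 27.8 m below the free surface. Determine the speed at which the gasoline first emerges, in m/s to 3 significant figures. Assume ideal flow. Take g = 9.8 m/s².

v = 23.3 m/s

The surface is effectively still and both ends are open, so ½v² = gh and v = √(2·9.8·27.8) = 23.3 m/s.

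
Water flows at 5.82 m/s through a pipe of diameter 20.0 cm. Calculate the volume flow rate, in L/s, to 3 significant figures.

Q = 183 L/s

Q = A·v = 0.0314 m² × 5.82 m/s = 0.183 m³/s.
Converting: 0.183 m³/s × 1000 = 183 L/s.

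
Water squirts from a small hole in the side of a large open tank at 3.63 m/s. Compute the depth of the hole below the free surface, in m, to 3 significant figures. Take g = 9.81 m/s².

For a small hole in a large open tank, ½v² = gh, giving h = v²/(2g).
h = 3.63²/(2·9.81) = 13.2/19.62 = 0.672 m.

0.672 m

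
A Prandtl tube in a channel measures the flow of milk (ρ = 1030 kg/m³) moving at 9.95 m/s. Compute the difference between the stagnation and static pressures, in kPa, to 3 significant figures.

ΔP = 51.0 kPa

The dynamic pressure equals the rise in static pressure at the stagnation point: ΔP = ½ρv².
ΔP = ½·1030·9.95² = 51000 Pa.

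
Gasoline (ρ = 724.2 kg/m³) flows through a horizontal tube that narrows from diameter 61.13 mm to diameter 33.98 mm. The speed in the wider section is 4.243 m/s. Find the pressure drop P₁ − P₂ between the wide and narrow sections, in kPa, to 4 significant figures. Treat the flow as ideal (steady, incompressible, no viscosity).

Mass conservation (A₁v₁ = A₂v₂) gives v₂ = 4.243 × 29.35/9.069 = 13.73 m/s.
With no height change, Bernoulli's equation is P₁ + ½ρv₁² = P₂ + ½ρv₂².
P₁ − P₂ = ½·724.2·(13.73² − 4.243²) = ½·724.2·170.6 = 61760 Pa.

ΔP = 61.76 kPa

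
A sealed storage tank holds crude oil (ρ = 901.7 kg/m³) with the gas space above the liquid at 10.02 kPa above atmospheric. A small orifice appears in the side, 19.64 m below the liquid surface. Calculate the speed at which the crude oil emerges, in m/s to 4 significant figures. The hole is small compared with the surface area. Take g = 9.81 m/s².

Take point 1 at the surface (v₁ ≈ 0) and point 2 at the hole (at atmospheric pressure). Bernoulli: P₁ + ρg h = P_atm + ½ρv₂².
With P₁ − P_atm = 10020 Pa, v₂ = √(2gh + 2ΔP/ρ) = √(2·9.81·19.64 + 2·10020/901.7) = 20.19 m/s.

20.19 m/s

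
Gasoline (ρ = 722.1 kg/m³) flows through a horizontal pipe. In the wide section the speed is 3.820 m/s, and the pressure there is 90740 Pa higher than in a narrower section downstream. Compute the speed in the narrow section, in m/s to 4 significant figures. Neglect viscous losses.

v₂ ≈ 16.31 m/s

With h₁ = h₂, rearranging Bernoulli gives v₂ = √(v₁² + 2ΔP/ρ).
v₂ = √(3.820² + 2·90740/722.1) = √(14.59 + 251.3) = 16.31 m/s.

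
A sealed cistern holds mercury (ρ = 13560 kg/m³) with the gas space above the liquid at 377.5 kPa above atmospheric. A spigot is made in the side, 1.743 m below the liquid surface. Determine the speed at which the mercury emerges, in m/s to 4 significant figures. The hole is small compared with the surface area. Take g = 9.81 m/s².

Take point 1 at the surface (v₁ ≈ 0) and point 2 at the hole (at atmospheric pressure). Bernoulli: P₁ + ρg h = P_atm + ½ρv₂².
With P₁ − P_atm = 377500 Pa, v₂ = √(2gh + 2ΔP/ρ) = √(2·9.81·1.743 + 2·377500/13560) = 9.480 m/s.

9.480 m/s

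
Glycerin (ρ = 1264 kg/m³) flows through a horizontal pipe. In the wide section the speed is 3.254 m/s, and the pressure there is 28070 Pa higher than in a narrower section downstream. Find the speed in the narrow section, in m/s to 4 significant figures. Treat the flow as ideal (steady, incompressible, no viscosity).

With h₁ = h₂, rearranging Bernoulli gives v₂ = √(v₁² + 2ΔP/ρ).
v₂ = √(3.254² + 2·28070/1264) = √(10.59 + 44.41) = 7.416 m/s.

v₂ ≈ 7.416 m/s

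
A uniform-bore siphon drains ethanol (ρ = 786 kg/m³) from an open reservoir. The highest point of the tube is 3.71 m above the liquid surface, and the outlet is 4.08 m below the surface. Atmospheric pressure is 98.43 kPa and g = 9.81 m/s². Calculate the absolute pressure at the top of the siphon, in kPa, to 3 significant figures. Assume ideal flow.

The outlet speed comes from Torricelli: v = √(2g·4.08) = 8.95 m/s.
With constant cross-section the crest speed equals v; applying Bernoulli from the surface up to the crest, P_top = P_atm − ½ρv² − ρg·h_top.
P_top = 98430 − ½·786·8.95² − 786·9.81·3.71 = 38400 Pa.

P_top ≈ 38.4 kPa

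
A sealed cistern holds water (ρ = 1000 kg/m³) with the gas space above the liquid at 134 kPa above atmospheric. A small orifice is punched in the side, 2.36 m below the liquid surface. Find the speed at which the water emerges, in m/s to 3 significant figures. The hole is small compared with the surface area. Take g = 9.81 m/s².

Take point 1 at the surface (v₁ ≈ 0) and point 2 at the hole (at atmospheric pressure). Bernoulli: P₁ + ρg h = P_atm + ½ρv₂².
With P₁ − P_atm = 134000 Pa, v₂ = √(2gh + 2ΔP/ρ) = √(2·9.81·2.36 + 2·134000/1000) = 17.7 m/s.

v = 17.7 m/s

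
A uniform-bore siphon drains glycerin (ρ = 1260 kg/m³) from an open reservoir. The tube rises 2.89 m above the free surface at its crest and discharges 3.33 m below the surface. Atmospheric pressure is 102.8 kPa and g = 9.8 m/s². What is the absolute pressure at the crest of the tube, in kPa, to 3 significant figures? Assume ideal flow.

From the surface to the outlet (both open to atmosphere, surface at rest): v = √(2g·h_out) = √(2·9.8·3.33) = 8.08 m/s.
The bore is uniform, so the speed at the crest is the same v. Bernoulli surface→crest: P_atm = P_top + ½ρv² + ρg·h_top.
P_top = 102800 − ½·1260·8.08² − 1260·9.8·2.89 = 26000 Pa.

P_top ≈ 26.0 kPa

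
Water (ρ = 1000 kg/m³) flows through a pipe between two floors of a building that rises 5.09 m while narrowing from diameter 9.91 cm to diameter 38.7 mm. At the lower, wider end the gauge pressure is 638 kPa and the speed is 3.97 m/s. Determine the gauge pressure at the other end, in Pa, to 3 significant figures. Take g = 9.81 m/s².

257000 Pa

The volume flow rate is constant, so v₂ = (A₁/A₂)v₁ = (77.1/11.8)·3.97 = 26.0 m/s.
Energy conservation along the streamline gives P₂ = P₁ − ½ρ(v₂² − v₁²) − ρg(h₂ − h₁).
P₂ = 638000 + ½·1000·(3.97² − 26.0²) − 1000·9.81·(+5.09) = 638000 + (-331000) − (49900) = 257000 Pa.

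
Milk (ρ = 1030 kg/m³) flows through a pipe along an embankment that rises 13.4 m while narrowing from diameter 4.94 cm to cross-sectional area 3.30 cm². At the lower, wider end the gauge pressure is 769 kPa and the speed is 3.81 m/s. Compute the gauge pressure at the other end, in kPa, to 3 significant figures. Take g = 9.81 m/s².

Continuity gives A₁v₁ = A₂v₂, so v₂ = (19.2 cm²)/(3.30 cm²) × 3.81 m/s = 22.1 m/s.
Energy conservation along the streamline gives P₂ = P₁ − ½ρ(v₂² − v₁²) − ρg(h₂ − h₁).
P₂ = 769000 + ½·1030·(3.81² − 22.1²) − 1030·9.81·(+13.4) = 769000 + (-245000) − (135000) = 389000 Pa.

P₂ ≈ 389 kPa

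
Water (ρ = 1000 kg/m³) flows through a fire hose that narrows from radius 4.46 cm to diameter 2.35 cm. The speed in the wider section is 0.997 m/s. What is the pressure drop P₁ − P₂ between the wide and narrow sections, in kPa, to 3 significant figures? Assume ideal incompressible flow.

ΔP ≈ 103 kPa

By continuity, v₂ = v₁·A₁/A₂ = 0.997·(62.5/4.34) = 14.4 m/s.
Along the horizontal streamline, P + ½ρv² is constant.
P₁ − P₂ = ½·1000·(14.4² − 0.997²) = ½·1000·205 = 103000 Pa.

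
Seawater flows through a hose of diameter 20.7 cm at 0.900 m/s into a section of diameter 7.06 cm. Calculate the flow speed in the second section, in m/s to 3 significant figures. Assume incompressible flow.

7.74 m/s

Continuity gives A₁v₁ = A₂v₂, so v₂ = (337 cm²)/(39.1 cm²) × 0.900 m/s = 7.74 m/s.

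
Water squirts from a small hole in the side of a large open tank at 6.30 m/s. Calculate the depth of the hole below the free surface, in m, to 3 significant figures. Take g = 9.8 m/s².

h ≈ 2.02 m

For a small hole in a large open tank, ½v² = gh, giving h = v²/(2g).
h = 6.30²/(2·9.8) = 39.7/19.60 = 2.02 m.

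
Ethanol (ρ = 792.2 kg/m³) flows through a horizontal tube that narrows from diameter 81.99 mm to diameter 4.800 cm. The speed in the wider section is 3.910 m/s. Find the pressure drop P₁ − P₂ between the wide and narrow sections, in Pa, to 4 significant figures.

By continuity, v₂ = v₁·A₁/A₂ = 3.910·(52.80/18.10) = 11.41 m/s.
The pipe is horizontal, so Bernoulli reduces to P₁ + ½ρv₁² = P₂ + ½ρv₂².
P₁ − P₂ = ½·792.2·(11.41² − 3.910²) = ½·792.2·114.9 = 45500 Pa.

ΔP ≈ 45500 Pa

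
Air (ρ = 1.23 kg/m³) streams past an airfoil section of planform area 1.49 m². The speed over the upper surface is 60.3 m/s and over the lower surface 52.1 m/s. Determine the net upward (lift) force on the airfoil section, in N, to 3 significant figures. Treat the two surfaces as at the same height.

With equal heights on the two surfaces, Bernoulli gives P_lower − P_upper = ½ρ(v_upper² − v_lower²).
ΔP = ½·1.23·(60.3² − 52.1²) = 567 Pa.
Lift = ΔP · A = 567 × 1.49 = 845 N.

845 N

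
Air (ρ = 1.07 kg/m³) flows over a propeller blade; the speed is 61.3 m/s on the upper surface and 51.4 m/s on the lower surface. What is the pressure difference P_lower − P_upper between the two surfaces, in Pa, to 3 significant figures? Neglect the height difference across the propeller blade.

ΔP ≈ 597 Pa

The pressure is lower where the speed is higher: ΔP = ½ρ(v_up² − v_low²).
ΔP = ½·1.07·(61.3² − 51.4²) = 597 Pa.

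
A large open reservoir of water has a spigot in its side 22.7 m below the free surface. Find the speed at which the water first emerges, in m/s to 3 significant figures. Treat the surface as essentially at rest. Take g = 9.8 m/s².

v ≈ 21.1 m/s

Torricelli's result v = √(2gh) gives v = √(2·9.8·22.7) = 21.1 m/s.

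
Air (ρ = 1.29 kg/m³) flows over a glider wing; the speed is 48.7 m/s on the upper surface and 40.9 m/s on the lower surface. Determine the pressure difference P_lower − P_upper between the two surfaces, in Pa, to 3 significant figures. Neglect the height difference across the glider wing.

The pressure is lower where the speed is higher: ΔP = ½ρ(v_up² − v_low²).
ΔP = ½·1.29·(48.7² − 40.9²) = 451 Pa.

ΔP = 451 Pa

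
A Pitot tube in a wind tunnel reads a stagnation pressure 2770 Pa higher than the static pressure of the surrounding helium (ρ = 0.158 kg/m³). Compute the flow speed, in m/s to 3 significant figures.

v ≈ 187 m/s

At the stagnation point the flow is brought to rest, so Bernoulli gives P_stag − P_static = ½ρv².
v = √(2ΔP/ρ) = √(2·2770/0.158) = 187 m/s.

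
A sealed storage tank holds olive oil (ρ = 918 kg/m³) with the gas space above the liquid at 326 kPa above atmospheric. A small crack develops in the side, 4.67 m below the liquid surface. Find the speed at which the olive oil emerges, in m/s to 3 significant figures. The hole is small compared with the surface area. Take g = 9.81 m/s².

v ≈ 28.3 m/s

Take point 1 at the surface (v₁ ≈ 0) and point 2 at the hole (at atmospheric pressure). Bernoulli: P₁ + ρg h = P_atm + ½ρv₂².
With P₁ − P_atm = 326000 Pa, v₂ = √(2gh + 2ΔP/ρ) = √(2·9.81·4.67 + 2·326000/918) = 28.3 m/s.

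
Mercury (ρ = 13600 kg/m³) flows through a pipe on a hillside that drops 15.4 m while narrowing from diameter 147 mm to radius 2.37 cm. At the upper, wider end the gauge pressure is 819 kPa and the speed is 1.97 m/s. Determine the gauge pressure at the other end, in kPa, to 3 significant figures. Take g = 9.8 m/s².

457 kPa

The volume flow rate is constant, so v₂ = (A₁/A₂)v₁ = (170/17.6)·1.97 = 18.9 m/s.
Energy conservation along the streamline gives P₂ = P₁ − ½ρ(v₂² − v₁²) − ρg(h₂ − h₁).
P₂ = 819000 + ½·13600·(1.97² − 18.9²) − 13600·9.8·(−15.4) = 819000 + (-2410000) − (-2050000) = 457000 Pa.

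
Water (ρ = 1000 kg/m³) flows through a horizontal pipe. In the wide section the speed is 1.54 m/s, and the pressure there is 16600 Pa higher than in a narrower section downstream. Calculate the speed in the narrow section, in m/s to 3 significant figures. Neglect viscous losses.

5.96 m/s

Horizontal Bernoulli: P₁ + ½ρv₁² = P₂ + ½ρv₂², so v₂² = v₁² + 2(P₁ − P₂)/ρ.
v₂ = √(1.54² + 2·16600/1000) = √(2.37 + 33.2) = 5.96 m/s.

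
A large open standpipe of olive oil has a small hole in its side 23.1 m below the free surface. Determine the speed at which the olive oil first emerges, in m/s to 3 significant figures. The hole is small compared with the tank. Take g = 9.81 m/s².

v ≈ 21.3 m/s

The surface is effectively still and both ends are open, so ½v² = gh and v = √(2·9.81·23.1) = 21.3 m/s.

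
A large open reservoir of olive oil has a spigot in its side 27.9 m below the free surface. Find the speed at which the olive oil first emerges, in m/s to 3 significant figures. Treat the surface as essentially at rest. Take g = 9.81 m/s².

23.4 m/s

Bernoulli from surface to hole (P equal, v_surface ≈ 0): v = √(2gh) = √(2×9.81×27.9) = 23.4 m/s.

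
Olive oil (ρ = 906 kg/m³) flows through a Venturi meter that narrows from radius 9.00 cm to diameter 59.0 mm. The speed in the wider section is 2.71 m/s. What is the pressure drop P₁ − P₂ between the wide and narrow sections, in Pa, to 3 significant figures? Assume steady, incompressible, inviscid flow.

ΔP = 285000 Pa

Mass conservation (A₁v₁ = A₂v₂) gives v₂ = 2.71 × 254/27.3 = 25.2 m/s.
With no height change, Bernoulli's equation is P₁ + ½ρv₁² = P₂ + ½ρv₂².
P₁ − P₂ = ½·906·(25.2² − 2.71²) = ½·906·629 = 285000 Pa.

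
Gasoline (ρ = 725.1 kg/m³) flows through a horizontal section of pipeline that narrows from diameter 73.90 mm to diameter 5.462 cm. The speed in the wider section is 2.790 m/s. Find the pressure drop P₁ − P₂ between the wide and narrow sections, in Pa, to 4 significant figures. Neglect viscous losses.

ΔP ≈ 6635 Pa

The volume flow rate is constant, so v₂ = (A₁/A₂)v₁ = (42.89/23.43)·2.790 = 5.107 m/s.
Along the horizontal streamline, P + ½ρv² is constant.
P₁ − P₂ = ½·725.1·(5.107² − 2.790²) = ½·725.1·18.30 = 6635 Pa.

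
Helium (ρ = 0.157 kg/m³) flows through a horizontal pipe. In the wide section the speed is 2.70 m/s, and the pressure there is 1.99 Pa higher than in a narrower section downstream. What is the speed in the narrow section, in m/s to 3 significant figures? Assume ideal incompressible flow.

5.71 m/s

Horizontal Bernoulli: P₁ + ½ρv₁² = P₂ + ½ρv₂², so v₂² = v₁² + 2(P₁ − P₂)/ρ.
v₂ = √(2.70² + 2·1.99/0.157) = √(7.29 + 25.4) = 5.71 m/s.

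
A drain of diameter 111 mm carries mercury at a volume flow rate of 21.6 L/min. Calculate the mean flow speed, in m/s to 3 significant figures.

v = 0.0372 m/s

Q = 21.6 L/min = 0.000360 m³/s.
v = Q/A = 0.000360 / 0.00968 = 0.0372 m/s.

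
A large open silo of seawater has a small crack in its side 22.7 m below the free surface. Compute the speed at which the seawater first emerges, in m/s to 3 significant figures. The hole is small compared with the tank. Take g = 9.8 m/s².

v ≈ 21.1 m/s

Bernoulli from surface to hole (P equal, v_surface ≈ 0): v = √(2gh) = √(2×9.8×22.7) = 21.1 m/s.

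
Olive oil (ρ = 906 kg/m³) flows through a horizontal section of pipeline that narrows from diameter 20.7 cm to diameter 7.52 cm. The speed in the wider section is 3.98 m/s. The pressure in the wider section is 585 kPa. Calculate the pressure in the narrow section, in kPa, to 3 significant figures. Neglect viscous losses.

By continuity, v₂ = v₁·A₁/A₂ = 3.98·(337/44.4) = 30.2 m/s.
The pipe is horizontal, so Bernoulli reduces to P₁ + ½ρv₁² = P₂ + ½ρv₂².
P₂ = P₁ − ½ρ(v₂² − v₁²) = 585000 − ½·906·(30.2² − 3.98²) = 585000 − 405000 = 180000 Pa.

P₂ ≈ 180 kPa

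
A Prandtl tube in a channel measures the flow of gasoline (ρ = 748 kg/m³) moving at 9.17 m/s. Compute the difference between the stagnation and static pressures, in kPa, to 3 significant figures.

31.4 kPa

At the stagnation point the flow is brought to rest, so Bernoulli gives P_stag − P_static = ½ρv².
ΔP = ½·748·9.17² = 31400 Pa.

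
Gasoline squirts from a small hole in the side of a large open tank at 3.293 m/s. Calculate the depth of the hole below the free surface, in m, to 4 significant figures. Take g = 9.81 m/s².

h ≈ 0.5527 m

Inverting v = √(2gh) gives h = v² / 2g.
h = 3.293²/(2·9.81) = 10.84/19.62 = 0.5527 m.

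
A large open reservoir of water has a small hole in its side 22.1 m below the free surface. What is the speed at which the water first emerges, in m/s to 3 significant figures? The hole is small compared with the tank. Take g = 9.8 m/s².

The surface is effectively still and both ends are open, so ½v² = gh and v = √(2·9.8·22.1) = 20.8 m/s.

v ≈ 20.8 m/s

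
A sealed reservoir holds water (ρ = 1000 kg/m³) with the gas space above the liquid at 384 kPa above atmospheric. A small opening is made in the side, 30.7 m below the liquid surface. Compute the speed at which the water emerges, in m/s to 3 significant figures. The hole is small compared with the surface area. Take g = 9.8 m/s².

Take point 1 at the surface (v₁ ≈ 0) and point 2 at the hole (at atmospheric pressure). Bernoulli: P₁ + ρg h = P_atm + ½ρv₂².
With P₁ − P_atm = 384000 Pa, v₂ = √(2gh + 2ΔP/ρ) = √(2·9.8·30.7 + 2·384000/1000) = 37.0 m/s.

v ≈ 37.0 m/s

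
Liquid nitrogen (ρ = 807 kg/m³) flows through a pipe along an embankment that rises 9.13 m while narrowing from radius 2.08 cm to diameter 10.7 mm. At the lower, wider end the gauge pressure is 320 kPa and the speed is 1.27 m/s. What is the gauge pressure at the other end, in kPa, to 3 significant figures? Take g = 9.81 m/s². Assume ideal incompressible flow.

The volume flow rate is constant, so v₂ = (A₁/A₂)v₁ = (13.6/0.899)·1.27 = 19.2 m/s.
Applying Bernoulli between the two ends and solving for P₂: P₂ = P₁ + ½ρ(v₁² − v₂²) − ρgΔh.
P₂ = 320000 + ½·807·(1.27² − 19.2²) − 807·9.81·(+9.13) = 320000 + (-148000) − (72300) = 99700 Pa.

99.7 kPa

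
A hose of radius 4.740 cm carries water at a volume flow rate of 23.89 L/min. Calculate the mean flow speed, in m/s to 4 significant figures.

0.05641 m/s

Q = 23.89 L/min = 0.0003982 m³/s.
v = Q/A = 0.0003982 / 0.007058 = 0.05641 m/s.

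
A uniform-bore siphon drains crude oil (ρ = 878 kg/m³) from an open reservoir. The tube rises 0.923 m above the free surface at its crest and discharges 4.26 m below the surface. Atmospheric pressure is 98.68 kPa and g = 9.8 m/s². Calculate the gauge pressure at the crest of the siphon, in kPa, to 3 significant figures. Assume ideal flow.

From the surface to the outlet (both open to atmosphere, surface at rest): v = √(2g·h_out) = √(2·9.8·4.26) = 9.14 m/s.
Continuity keeps v the same throughout the tube; from surface to crest, P_atm + 0 = P_top + ½ρv² + ρg·h_top.
P_top = 98680 − ½·878·9.14² − 878·9.8·0.923 = 54100 Pa. So P_gauge = P_top − P_atm = -44600 Pa.

P_gauge ≈ -44.6 kPa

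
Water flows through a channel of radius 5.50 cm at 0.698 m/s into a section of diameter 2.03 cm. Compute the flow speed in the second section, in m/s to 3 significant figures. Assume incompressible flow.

v₂ = 20.5 m/s

Mass conservation (A₁v₁ = A₂v₂) gives v₂ = 0.698 × 95.0/3.24 = 20.5 m/s.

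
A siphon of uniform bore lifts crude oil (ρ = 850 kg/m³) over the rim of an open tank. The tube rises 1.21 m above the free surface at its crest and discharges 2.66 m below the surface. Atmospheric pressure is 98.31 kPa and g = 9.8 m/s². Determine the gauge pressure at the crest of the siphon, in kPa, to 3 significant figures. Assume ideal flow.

Bernoulli surface→outlet gives ½v² = g·h_out, so v = √(2·9.8·2.66) = 7.22 m/s.
With constant cross-section the crest speed equals v; applying Bernoulli from the surface up to the crest, P_top = P_atm − ½ρv² − ρg·h_top.
P_top = 98310 − ½·850·7.22² − 850·9.8·1.21 = 66100 Pa. So P_gauge = P_top − P_atm = -32200 Pa.

P_gauge = -32.2 kPa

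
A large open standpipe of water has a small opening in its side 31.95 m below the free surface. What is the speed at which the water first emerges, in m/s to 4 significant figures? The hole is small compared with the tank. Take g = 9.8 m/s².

v ≈ 25.02 m/s

The surface is effectively still and both ends are open, so ½v² = gh and v = √(2·9.8·31.95) = 25.02 m/s.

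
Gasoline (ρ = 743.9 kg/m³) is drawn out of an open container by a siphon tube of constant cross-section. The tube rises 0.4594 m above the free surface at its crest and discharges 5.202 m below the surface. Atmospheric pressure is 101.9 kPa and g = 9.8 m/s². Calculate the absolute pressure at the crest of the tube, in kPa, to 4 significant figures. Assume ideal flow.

From the surface to the outlet (both open to atmosphere, surface at rest): v = √(2g·h_out) = √(2·9.8·5.202) = 10.10 m/s.
Continuity keeps v the same throughout the tube; from surface to crest, P_atm + 0 = P_top + ½ρv² + ρg·h_top.
P_top = 101900 − ½·743.9·10.10² − 743.9·9.8·0.4594 = 60630 Pa.

P_top ≈ 60.63 kPa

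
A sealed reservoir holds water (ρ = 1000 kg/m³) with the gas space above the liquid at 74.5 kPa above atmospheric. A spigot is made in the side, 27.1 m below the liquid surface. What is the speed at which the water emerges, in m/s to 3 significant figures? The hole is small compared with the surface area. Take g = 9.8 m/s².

v = 26.1 m/s

Take point 1 at the surface (v₁ ≈ 0) and point 2 at the hole (at atmospheric pressure). Bernoulli: P₁ + ρg h = P_atm + ½ρv₂².
With P₁ − P_atm = 74500 Pa, v₂ = √(2gh + 2ΔP/ρ) = √(2·9.8·27.1 + 2·74500/1000) = 26.1 m/s.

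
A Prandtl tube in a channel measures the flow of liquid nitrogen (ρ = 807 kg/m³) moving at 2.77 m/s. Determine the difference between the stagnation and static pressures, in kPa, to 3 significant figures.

At the stagnation point the flow is brought to rest, so Bernoulli gives P_stag − P_static = ½ρv².
ΔP = ½·807·2.77² = 3100 Pa.

ΔP ≈ 3.10 kPa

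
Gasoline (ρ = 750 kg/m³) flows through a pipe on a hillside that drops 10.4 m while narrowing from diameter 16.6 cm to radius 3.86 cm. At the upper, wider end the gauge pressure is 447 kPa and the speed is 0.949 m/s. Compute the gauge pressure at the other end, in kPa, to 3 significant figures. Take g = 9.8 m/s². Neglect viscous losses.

P₂ = 517 kPa

Continuity gives A₁v₁ = A₂v₂, so v₂ = (216 cm²)/(46.8 cm²) × 0.949 m/s = 4.39 m/s.
Applying Bernoulli between the two ends and solving for P₂: P₂ = P₁ + ½ρ(v₁² − v₂²) − ρgΔh.
P₂ = 447000 + ½·750·(0.949² − 4.39²) − 750·9.8·(−10.4) = 447000 + (-6880) − (-76400) = 517000 Pa.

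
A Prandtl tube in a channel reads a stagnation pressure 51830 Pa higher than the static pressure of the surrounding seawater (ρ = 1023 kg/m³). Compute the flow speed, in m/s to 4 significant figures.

At the stagnation point the flow is brought to rest, so Bernoulli gives P_stag − P_static = ½ρv².
v = √(2ΔP/ρ) = √(2·51830/1023) = 10.07 m/s.

v = 10.07 m/s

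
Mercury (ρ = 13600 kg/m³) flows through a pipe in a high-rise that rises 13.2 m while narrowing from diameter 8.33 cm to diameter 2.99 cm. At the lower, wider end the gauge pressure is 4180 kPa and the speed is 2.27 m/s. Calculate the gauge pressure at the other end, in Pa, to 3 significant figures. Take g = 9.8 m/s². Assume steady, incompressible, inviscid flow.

The volume flow rate is constant, so v₂ = (A₁/A₂)v₁ = (54.5/7.02)·2.27 = 17.6 m/s.
Energy conservation along the streamline gives P₂ = P₁ − ½ρ(v₂² − v₁²) − ρg(h₂ − h₁).
P₂ = 4180000 + ½·13600·(2.27² − 17.6²) − 13600·9.8·(+13.2) = 4180000 + (-2080000) − (1760000) = 345000 Pa.

345000 Pa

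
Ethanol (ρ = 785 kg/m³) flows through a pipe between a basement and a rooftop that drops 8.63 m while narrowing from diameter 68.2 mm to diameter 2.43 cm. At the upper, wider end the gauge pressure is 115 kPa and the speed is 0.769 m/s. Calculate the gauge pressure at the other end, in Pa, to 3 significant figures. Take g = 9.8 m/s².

167000 Pa

The volume flow rate is constant, so v₂ = (A₁/A₂)v₁ = (36.5/4.64)·0.769 = 6.06 m/s.
Energy conservation along the streamline gives P₂ = P₁ − ½ρ(v₂² − v₁²) − ρg(h₂ − h₁).
P₂ = 115000 + ½·785·(0.769² − 6.06²) − 785·9.8·(−8.63) = 115000 + (-14200) − (-66400) = 167000 Pa.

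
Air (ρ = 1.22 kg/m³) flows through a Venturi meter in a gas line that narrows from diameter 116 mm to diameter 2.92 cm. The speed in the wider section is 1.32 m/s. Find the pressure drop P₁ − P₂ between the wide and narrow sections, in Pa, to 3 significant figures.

By continuity, v₂ = v₁·A₁/A₂ = 1.32·(106/6.70) = 20.8 m/s.
The pipe is horizontal, so Bernoulli reduces to P₁ + ½ρv₁² = P₂ + ½ρv₂².
P₁ − P₂ = ½·1.22·(20.8² − 1.32²) = ½·1.22·432 = 264 Pa.

ΔP ≈ 264 Pa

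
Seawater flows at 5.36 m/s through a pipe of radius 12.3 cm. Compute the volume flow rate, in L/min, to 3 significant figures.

Q = A·v = 0.0475 m² × 5.36 m/s = 0.255 m³/s.
Converting: 0.255 m³/s × 60000 = 15300 L/min.

15300 L/min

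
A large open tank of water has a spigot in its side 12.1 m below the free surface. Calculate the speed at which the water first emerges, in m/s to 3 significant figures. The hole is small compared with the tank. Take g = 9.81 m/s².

With the surface at rest and both surface and jet at atmospheric pressure, Bernoulli gives ρg h = ½ρv², so v = √(2gh) = √(2·9.81·12.1) = 15.4 m/s.

15.4 m/s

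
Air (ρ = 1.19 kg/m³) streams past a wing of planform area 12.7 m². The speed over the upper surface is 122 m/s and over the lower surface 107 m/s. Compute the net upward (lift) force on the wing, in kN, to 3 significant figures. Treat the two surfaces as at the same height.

F ≈ 26.0 kN

The faster flow above has the lower pressure; Bernoulli (same height) gives ΔP = ½ρ(v_up² − v_low²).
ΔP = ½·1.19·(122² − 107²) = 2040 Pa.
Lift = ΔP · A = 2040 × 12.7 = 26000 N.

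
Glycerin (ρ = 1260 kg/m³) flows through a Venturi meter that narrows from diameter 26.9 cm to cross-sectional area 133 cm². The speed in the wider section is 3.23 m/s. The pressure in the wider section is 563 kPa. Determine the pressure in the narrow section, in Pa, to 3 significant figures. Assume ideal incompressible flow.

The volume flow rate is constant, so v₂ = (A₁/A₂)v₁ = (568/133)·3.23 = 13.8 m/s.
Along the horizontal streamline, P + ½ρv² is constant.
P₂ = P₁ − ½ρ(v₂² − v₁²) = 563000 − ½·1260·(13.8² − 3.23²) = 563000 − 113000 = 450000 Pa.

P₂ ≈ 450000 Pa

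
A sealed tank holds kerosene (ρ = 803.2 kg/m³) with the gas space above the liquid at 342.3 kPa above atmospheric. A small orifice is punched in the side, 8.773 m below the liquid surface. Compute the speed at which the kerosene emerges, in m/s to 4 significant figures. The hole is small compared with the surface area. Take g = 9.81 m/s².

Take point 1 at the surface (v₁ ≈ 0) and point 2 at the hole (at atmospheric pressure). Bernoulli: P₁ + ρg h = P_atm + ½ρv₂².
With P₁ − P_atm = 342300 Pa, v₂ = √(2gh + 2ΔP/ρ) = √(2·9.81·8.773 + 2·342300/803.2) = 32.01 m/s.

32.01 m/s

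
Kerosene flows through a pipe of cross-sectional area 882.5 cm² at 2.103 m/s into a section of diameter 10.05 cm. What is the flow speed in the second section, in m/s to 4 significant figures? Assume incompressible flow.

Continuity gives A₁v₁ = A₂v₂, so v₂ = (882.5 cm²)/(79.33 cm²) × 2.103 m/s = 23.40 m/s.

v₂ ≈ 23.40 m/s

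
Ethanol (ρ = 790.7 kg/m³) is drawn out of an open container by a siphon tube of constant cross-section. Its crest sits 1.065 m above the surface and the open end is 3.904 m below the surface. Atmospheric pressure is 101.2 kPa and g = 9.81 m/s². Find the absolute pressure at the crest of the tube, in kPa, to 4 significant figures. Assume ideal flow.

From the surface to the outlet (both open to atmosphere, surface at rest): v = √(2g·h_out) = √(2·9.81·3.904) = 8.752 m/s.
Continuity keeps v the same throughout the tube; from surface to crest, P_atm + 0 = P_top + ½ρv² + ρg·h_top.
P_top = 101200 − ½·790.7·8.752² − 790.7·9.81·1.065 = 62660 Pa.

P_top ≈ 62.66 kPa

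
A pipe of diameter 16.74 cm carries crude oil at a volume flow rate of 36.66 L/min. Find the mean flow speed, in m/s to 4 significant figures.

Q = 36.66 L/min = 0.0006110 m³/s.
v = Q/A = 0.0006110 / 0.02201 = 0.02776 m/s.

0.02776 m/s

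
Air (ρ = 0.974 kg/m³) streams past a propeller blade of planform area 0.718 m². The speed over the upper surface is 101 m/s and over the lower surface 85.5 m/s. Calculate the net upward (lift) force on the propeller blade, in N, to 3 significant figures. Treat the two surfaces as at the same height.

The faster flow above has the lower pressure; Bernoulli (same height) gives ΔP = ½ρ(v_up² − v_low²).
ΔP = ½·0.974·(101² − 85.5²) = 1410 Pa.
Lift = ΔP · A = 1410 × 0.718 = 1010 N.

1010 N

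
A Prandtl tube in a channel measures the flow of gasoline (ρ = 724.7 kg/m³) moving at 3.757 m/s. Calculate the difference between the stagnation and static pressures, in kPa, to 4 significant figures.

Bernoulli between the free stream and the stagnation point: ½ρv² = P_stag − P_static.
ΔP = ½·724.7·3.757² = 5115 Pa.

ΔP ≈ 5.115 kPa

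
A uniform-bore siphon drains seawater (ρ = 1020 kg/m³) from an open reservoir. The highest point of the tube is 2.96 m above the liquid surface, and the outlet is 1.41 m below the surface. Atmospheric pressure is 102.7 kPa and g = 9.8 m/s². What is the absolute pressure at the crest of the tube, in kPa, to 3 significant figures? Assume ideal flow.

The outlet speed comes from Torricelli: v = √(2g·1.41) = 5.26 m/s.
Continuity keeps v the same throughout the tube; from surface to crest, P_atm + 0 = P_top + ½ρv² + ρg·h_top.
P_top = 102700 − ½·1020·5.26² − 1020·9.8·2.96 = 59000 Pa.

P_top ≈ 59.0 kPa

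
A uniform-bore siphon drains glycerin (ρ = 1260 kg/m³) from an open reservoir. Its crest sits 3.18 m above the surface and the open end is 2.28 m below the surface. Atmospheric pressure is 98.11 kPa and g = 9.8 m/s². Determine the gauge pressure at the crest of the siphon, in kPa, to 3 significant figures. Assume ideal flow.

Bernoulli surface→outlet gives ½v² = g·h_out, so v = √(2·9.8·2.28) = 6.68 m/s.
Continuity keeps v the same throughout the tube; from surface to crest, P_atm + 0 = P_top + ½ρv² + ρg·h_top.
P_top = 98110 − ½·1260·6.68² − 1260·9.8·3.18 = 30700 Pa. So P_gauge = P_top − P_atm = -67400 Pa.

P_gauge = -67.4 kPa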